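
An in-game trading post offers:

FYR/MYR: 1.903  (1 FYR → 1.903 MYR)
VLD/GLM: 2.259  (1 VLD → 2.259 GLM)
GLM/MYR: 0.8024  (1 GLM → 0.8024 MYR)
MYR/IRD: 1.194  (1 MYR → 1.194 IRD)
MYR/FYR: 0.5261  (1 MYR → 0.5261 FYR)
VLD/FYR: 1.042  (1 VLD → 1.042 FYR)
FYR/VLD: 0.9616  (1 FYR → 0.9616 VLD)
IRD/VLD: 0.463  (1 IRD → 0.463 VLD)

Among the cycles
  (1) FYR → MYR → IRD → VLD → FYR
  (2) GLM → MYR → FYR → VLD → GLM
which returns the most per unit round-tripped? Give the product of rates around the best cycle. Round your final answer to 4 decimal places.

(1) 1.903 × 1.194 × 0.463 × 1.042 = 1.09621
(2) 0.8024 × 0.5261 × 0.9616 × 2.259 = 0.91700
Highest is cycle (1) at 1.0962 (>1, arbitrage).

1.0962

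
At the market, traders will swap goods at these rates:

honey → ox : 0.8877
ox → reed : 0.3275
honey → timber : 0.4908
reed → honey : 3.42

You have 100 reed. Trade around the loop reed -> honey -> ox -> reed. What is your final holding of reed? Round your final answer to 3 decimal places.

100 reed × 3.42 = 342 honey
342 honey × 0.8877 = 303.5934 ox
303.5934 ox × 0.3275 = 99.4268385 reed

99.427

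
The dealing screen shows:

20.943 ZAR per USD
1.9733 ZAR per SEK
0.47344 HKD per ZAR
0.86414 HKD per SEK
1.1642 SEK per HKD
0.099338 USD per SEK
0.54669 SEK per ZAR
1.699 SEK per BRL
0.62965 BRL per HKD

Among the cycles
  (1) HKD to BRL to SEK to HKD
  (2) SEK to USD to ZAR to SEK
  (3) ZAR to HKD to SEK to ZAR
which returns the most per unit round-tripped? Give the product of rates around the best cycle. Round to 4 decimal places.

(1) 0.62965 × 1.699 × 0.86414 = 0.92444
(2) 0.099338 × 20.943 × 0.54669 = 1.13735
(3) 0.47344 × 1.1642 × 1.9733 = 1.08764
Highest is cycle (2) at 1.1374 (>1, arbitrage).

1.1374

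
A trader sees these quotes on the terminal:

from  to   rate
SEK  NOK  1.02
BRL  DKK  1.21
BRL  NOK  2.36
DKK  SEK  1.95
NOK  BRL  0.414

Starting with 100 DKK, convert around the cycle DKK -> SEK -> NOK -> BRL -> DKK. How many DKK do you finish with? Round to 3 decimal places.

100 DKK × 1.95 = 195 SEK
195 SEK × 1.02 = 198.9 NOK
198.9 NOK × 0.414 = 82.3446 BRL
82.3446 BRL × 1.21 = 99.636966 DKK

99.637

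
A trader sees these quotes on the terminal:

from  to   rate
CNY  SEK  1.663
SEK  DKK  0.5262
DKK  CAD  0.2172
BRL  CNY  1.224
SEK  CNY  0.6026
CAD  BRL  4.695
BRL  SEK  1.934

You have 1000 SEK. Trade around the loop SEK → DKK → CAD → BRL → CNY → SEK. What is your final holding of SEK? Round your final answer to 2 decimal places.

1092.24

1000 SEK × 0.5262 = 526.2 DKK
526.2 DKK × 0.2172 = 114.29064 CAD
114.29064 CAD × 4.695 = 536.5945548 BRL
536.5945548 BRL × 1.224 = 656.7917350752 CNY
656.7917350752 CNY × 1.663 = 1092.2446554300576 SEK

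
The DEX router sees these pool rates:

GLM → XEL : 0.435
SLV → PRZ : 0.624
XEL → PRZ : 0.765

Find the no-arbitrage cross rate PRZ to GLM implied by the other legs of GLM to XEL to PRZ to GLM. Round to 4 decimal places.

Known legs of the cycle: 0.435 × 0.765 = 0.332775
For no arbitrage the full-cycle product must be 1, so the missing rate is 1 / 0.332775 ≈ 3.005033.

3.0050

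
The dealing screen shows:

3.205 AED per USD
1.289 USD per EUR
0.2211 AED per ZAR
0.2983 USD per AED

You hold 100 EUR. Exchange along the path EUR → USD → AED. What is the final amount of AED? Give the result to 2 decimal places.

413.12

100 EUR × 1.289 = 128.9 USD
128.9 USD × 3.205 = 413.1245 AED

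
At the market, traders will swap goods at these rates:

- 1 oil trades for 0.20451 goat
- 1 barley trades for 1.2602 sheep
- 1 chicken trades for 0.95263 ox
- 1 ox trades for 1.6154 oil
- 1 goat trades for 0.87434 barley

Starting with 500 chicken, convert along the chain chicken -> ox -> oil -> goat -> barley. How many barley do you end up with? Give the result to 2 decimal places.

500 chicken × 0.95263 = 476.315 ox
476.315 ox × 1.6154 = 769.439251 oil
769.439251 oil × 0.20451 = 157.35802122201 goat
157.35802122201 goat × 0.87434 = 137.5844122752522234 barley

137.58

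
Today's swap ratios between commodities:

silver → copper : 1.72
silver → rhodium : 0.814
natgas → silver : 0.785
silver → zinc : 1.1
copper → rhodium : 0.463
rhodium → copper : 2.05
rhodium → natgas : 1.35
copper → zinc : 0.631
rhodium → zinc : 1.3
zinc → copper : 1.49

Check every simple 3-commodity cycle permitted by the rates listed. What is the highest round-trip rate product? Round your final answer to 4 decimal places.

rhodium→zinc→copper→rhodium: 1.3 × 1.49 × 0.463 = 0.89683
rhodium→natgas→silver→rhodium: 1.35 × 0.785 × 0.814 = 0.86264
Maximum is rhodium→zinc→copper→rhodium at 0.8968; no arbitrage — every cycle loses value.

0.8968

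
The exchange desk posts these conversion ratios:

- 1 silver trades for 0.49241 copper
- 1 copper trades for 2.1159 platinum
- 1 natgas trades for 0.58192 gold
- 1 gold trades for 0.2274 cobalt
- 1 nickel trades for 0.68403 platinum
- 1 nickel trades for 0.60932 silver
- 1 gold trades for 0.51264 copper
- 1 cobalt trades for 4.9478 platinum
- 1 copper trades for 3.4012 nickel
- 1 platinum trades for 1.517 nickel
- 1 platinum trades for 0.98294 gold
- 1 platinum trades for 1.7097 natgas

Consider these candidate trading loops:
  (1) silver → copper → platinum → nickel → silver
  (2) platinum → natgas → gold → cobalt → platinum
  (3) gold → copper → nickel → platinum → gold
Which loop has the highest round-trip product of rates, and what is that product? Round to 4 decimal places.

1.1723

(1) 0.49241 × 2.1159 × 1.517 × 0.60932 = 0.96306
(2) 1.7097 × 0.58192 × 0.2274 × 4.9478 = 1.11940
(3) 0.51264 × 3.4012 × 0.68403 × 0.98294 = 1.17232
Highest is cycle (3) at 1.1723 (>1, arbitrage).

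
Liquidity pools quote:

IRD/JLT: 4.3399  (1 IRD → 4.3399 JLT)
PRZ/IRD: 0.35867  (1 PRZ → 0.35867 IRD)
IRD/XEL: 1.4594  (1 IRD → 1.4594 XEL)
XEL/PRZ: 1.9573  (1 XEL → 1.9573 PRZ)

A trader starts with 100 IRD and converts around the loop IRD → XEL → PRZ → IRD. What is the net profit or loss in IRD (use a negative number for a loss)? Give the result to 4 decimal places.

100 IRD × 1.4594 = 145.94 XEL
145.94 XEL × 1.9573 = 285.648362 PRZ
285.648362 PRZ × 0.35867 = 102.45349799854 IRD
Net change: 102.45349799854 − 100 = 2.45349799854 IRD

2.4535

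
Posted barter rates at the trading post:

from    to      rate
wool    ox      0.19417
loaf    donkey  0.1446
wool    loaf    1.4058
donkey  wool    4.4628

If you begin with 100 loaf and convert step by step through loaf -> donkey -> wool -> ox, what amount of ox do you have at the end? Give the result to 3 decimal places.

100 loaf × 0.1446 = 14.46 donkey
14.46 donkey × 4.4628 = 64.532088 wool
64.532088 wool × 0.19417 = 12.53019552696 ox

12.530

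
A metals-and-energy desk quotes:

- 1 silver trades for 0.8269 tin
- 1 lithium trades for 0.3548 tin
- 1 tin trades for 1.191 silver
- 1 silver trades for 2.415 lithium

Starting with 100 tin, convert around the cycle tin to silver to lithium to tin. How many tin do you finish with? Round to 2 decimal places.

102.05

100 tin × 1.191 = 119.1 silver
119.1 silver × 2.415 = 287.6265 lithium
287.6265 lithium × 0.3548 = 102.0498822 tin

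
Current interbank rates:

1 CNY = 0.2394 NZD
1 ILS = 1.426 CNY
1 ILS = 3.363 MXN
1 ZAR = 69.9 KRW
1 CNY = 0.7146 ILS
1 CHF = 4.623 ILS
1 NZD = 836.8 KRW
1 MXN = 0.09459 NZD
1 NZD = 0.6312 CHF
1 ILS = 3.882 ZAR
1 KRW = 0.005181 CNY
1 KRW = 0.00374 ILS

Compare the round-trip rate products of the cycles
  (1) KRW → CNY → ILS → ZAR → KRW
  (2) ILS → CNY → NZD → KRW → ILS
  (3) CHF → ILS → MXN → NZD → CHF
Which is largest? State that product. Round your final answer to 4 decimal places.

(1) 0.005181 × 0.7146 × 3.882 × 69.9 = 1.00464
(2) 1.426 × 0.2394 × 836.8 × 0.00374 = 1.06841
(3) 4.623 × 3.363 × 0.09459 × 0.6312 = 0.92825
Highest is cycle (2) at 1.0684 (>1, arbitrage).

1.0684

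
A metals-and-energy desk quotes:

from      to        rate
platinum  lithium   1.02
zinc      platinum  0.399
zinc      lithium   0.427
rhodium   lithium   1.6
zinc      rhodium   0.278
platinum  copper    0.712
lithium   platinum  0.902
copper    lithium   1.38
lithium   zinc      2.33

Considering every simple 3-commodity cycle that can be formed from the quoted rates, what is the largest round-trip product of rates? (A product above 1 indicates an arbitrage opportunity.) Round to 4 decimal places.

1.0364

rhodium→lithium→zinc→rhodium: 1.6 × 2.33 × 0.278 = 1.03638
platinum→lithium→zinc→platinum: 1.02 × 2.33 × 0.399 = 0.94826
platinum→copper→lithium→platinum: 0.712 × 1.38 × 0.902 = 0.88627
Maximum is rhodium→lithium→zinc→rhodium at 1.0364; arbitrage exists.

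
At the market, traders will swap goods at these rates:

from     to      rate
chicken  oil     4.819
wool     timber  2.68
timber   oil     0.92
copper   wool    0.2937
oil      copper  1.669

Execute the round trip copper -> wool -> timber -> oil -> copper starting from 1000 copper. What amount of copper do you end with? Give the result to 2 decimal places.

1208.60

1000 copper × 0.2937 = 293.7 wool
293.7 wool × 2.68 = 787.116 timber
787.116 timber × 0.92 = 724.14672 oil
724.14672 oil × 1.669 = 1208.60087568 copper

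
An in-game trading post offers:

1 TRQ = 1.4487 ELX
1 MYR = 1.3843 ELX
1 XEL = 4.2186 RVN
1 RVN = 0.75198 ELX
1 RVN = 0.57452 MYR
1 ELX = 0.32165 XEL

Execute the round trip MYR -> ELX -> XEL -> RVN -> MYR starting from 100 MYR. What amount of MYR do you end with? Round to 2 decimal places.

100 MYR × 1.3843 = 138.43 ELX
138.43 ELX × 0.32165 = 44.5260095 XEL
44.5260095 XEL × 4.2186 = 187.8374236767 RVN
187.8374236767 RVN × 0.57452 = 107.916356650737684 MYR

107.92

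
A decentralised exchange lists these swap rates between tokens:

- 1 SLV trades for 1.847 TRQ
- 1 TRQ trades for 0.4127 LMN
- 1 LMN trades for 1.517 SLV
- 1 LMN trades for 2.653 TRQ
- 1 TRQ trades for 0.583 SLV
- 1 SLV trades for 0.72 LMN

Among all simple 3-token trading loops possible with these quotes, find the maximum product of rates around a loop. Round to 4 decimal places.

1.1563

SLV→TRQ→LMN→SLV: 1.847 × 0.4127 × 1.517 = 1.15634
SLV→LMN→TRQ→SLV: 0.72 × 2.653 × 0.583 = 1.11362
Maximum is SLV→TRQ→LMN→SLV at 1.1563; arbitrage exists.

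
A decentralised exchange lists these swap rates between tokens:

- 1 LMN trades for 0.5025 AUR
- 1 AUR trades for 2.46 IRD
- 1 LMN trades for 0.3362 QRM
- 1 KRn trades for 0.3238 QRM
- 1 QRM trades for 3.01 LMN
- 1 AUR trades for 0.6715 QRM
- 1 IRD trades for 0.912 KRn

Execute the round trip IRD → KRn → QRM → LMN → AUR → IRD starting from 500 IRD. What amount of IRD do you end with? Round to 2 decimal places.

549.39

500 IRD × 0.912 = 456 KRn
456 KRn × 0.3238 = 147.6528 QRM
147.6528 QRM × 3.01 = 444.434928 LMN
444.434928 LMN × 0.5025 = 223.32855132 AUR
223.32855132 AUR × 2.46 = 549.3882362472 IRD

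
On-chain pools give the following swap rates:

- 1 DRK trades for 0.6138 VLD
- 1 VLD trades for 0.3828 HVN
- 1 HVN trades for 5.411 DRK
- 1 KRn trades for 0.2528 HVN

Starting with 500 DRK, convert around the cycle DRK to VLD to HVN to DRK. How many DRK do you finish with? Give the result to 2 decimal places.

500 DRK × 0.6138 = 306.9 VLD
306.9 VLD × 0.3828 = 117.48132 HVN
117.48132 HVN × 5.411 = 635.69142252 DRK

635.69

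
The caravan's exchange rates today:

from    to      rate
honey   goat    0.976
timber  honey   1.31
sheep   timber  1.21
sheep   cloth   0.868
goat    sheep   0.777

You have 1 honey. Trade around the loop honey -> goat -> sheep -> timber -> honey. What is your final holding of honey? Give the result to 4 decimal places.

1.2021

1 honey × 0.976 = 0.976 goat
0.976 goat × 0.777 = 0.758352 sheep
0.758352 sheep × 1.21 = 0.91760592 timber
0.91760592 timber × 1.31 = 1.2020637552 honey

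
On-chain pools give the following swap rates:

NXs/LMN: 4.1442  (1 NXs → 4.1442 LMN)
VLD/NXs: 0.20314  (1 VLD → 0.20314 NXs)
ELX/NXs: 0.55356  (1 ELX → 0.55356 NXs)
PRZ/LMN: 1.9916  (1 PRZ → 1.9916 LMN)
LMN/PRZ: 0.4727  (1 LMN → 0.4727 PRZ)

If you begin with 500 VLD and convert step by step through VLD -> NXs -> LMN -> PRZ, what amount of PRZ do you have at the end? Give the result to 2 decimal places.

198.97

500 VLD × 0.20314 = 101.57 NXs
101.57 NXs × 4.1442 = 420.926394 LMN
420.926394 LMN × 0.4727 = 198.9719064438 PRZ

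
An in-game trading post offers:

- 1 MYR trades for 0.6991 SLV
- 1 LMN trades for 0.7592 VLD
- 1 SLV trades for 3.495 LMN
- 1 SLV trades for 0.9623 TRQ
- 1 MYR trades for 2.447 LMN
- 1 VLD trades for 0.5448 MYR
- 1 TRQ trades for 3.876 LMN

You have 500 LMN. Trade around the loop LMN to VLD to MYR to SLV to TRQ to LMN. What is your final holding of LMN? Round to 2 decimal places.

500 LMN × 0.7592 = 379.6 VLD
379.6 VLD × 0.5448 = 206.80608 MYR
206.80608 MYR × 0.6991 = 144.578130528 SLV
144.578130528 SLV × 0.9623 = 139.1275350070944 TRQ
139.1275350070944 TRQ × 3.876 = 539.2583256874978944 LMN

539.26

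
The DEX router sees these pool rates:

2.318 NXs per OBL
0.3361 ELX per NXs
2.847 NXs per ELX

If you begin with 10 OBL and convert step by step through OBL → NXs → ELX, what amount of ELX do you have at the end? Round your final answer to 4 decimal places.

10 OBL × 2.318 = 23.18 NXs
23.18 NXs × 0.3361 = 7.790798 ELX

7.7908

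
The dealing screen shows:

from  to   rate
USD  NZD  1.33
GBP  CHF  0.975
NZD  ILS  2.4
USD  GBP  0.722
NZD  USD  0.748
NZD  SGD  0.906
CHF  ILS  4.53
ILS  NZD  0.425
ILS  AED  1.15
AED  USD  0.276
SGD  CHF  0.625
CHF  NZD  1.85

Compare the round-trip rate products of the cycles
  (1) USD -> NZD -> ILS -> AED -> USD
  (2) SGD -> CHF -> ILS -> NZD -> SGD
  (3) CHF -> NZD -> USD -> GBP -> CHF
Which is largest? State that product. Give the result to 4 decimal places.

1.0902

(1) 1.33 × 2.4 × 1.15 × 0.276 = 1.01314
(2) 0.625 × 4.53 × 0.425 × 0.906 = 1.09017
(3) 1.85 × 0.748 × 0.722 × 0.975 = 0.97413
Highest is cycle (2) at 1.0902 (>1, arbitrage).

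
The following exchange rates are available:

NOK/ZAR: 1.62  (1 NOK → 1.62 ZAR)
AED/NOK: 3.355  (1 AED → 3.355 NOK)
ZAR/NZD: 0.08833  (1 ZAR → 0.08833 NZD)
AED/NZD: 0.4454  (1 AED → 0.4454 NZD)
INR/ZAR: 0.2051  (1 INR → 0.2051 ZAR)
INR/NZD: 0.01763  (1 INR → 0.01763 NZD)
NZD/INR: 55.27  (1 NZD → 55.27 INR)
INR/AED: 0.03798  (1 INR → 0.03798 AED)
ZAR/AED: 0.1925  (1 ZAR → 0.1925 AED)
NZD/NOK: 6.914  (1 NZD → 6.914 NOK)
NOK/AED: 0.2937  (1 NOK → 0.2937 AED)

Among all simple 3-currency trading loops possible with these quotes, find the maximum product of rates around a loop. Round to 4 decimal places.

1.0463

NOK→ZAR→AED→NOK: 1.62 × 0.1925 × 3.355 = 1.04626
NZD→INR→ZAR→NZD: 55.27 × 0.2051 × 0.08833 = 1.00130
NOK→ZAR→NZD→NOK: 1.62 × 0.08833 × 6.914 = 0.98936
AED→NZD→INR→AED: 0.4454 × 55.27 × 0.03798 = 0.93496
NOK→AED→NZD→NOK: 0.2937 × 0.4454 × 6.914 = 0.90445
Maximum is NOK→ZAR→AED→NOK at 1.0463; arbitrage exists.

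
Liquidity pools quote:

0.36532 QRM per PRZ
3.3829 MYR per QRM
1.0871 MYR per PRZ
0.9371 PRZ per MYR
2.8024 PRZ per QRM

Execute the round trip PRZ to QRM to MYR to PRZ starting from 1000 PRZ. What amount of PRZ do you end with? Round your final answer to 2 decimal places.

1158.11

1000 PRZ × 0.36532 = 365.32 QRM
365.32 QRM × 3.3829 = 1235.841028 MYR
1235.841028 MYR × 0.9371 = 1158.1066273388 PRZ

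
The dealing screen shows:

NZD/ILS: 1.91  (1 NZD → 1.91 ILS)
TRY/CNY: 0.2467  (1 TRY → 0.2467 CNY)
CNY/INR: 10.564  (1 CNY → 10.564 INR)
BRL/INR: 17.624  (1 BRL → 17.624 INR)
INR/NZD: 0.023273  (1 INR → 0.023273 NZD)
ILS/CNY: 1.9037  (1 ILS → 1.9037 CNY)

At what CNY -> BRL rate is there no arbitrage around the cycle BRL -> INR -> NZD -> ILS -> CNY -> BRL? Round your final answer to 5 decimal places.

0.67052

Known legs of the cycle: 17.624 × 0.023273 × 1.91 × 1.9037 = 1.491381428816584
For no arbitrage the full-cycle product must be 1, so the missing rate is 1 / 1.491381428816584 ≈ 0.6705193.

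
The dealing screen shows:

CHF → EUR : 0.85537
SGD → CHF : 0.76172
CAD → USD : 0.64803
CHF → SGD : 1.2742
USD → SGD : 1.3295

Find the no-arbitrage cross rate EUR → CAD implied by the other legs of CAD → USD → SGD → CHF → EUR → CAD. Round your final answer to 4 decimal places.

Known legs of the cycle: 0.64803 × 1.3295 × 0.76172 × 0.85537 = 0.561348835966508214
For no arbitrage the full-cycle product must be 1, so the missing rate is 1 / 0.561348835966508214 ≈ 1.781423.

1.7814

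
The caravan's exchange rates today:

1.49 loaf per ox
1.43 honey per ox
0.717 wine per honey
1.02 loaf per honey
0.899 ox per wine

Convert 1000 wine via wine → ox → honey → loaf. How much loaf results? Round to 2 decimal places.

1311.28

1000 wine × 0.899 = 899 ox
899 ox × 1.43 = 1285.57 honey
1285.57 honey × 1.02 = 1311.2814 loaf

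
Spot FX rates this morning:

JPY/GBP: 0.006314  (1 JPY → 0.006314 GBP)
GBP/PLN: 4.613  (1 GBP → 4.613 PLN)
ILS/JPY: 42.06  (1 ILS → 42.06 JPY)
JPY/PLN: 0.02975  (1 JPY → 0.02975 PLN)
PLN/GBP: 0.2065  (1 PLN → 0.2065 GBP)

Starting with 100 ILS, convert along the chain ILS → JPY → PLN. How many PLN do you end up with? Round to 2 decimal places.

125.13

100 ILS × 42.06 = 4206 JPY
4206 JPY × 0.02975 = 125.1285 PLN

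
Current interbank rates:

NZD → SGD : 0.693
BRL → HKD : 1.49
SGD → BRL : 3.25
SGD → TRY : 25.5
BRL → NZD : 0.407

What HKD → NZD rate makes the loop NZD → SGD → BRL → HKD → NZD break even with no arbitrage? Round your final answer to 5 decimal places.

Known legs of the cycle: 0.693 × 3.25 × 1.49 = 3.3558525
For no arbitrage the full-cycle product must be 1, so the missing rate is 1 / 3.3558525 ≈ 0.2979869.

0.29799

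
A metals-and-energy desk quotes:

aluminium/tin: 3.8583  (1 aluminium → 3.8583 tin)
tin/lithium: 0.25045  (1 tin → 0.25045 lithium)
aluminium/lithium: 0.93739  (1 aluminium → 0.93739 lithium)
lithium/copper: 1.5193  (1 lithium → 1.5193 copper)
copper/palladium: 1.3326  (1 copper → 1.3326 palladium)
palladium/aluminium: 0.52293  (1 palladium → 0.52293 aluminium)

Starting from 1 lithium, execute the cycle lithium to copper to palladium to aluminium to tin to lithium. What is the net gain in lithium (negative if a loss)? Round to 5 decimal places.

0.02307

1 lithium × 1.5193 = 1.5193 copper
1.5193 copper × 1.3326 = 2.02461918 palladium
2.02461918 palladium × 0.52293 = 1.0587341077974 aluminium
1.0587341077974 aluminium × 3.8583 = 4.08491380811470842 tin
4.08491380811470842 tin × 0.25045 = 1.023066663242328723789 lithium
Net change: 1.023066663242328723789 − 1 = 0.023066663242328723789 lithium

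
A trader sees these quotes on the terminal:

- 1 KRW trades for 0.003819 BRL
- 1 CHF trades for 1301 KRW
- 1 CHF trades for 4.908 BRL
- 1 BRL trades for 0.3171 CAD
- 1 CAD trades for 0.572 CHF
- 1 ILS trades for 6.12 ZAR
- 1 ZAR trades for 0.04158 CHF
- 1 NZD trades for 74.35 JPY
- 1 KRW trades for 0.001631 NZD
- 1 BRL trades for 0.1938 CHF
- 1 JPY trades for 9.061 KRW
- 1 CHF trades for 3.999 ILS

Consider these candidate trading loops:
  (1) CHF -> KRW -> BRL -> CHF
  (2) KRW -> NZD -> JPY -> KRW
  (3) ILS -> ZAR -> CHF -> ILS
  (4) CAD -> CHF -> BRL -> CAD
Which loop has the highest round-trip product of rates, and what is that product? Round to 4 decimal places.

1.0988

(1) 1301 × 0.003819 × 0.1938 = 0.96290
(2) 0.001631 × 74.35 × 9.061 = 1.09878
(3) 6.12 × 0.04158 × 3.999 = 1.01762
(4) 0.572 × 4.908 × 0.3171 = 0.89022
Highest is cycle (2) at 1.0988 (>1, arbitrage).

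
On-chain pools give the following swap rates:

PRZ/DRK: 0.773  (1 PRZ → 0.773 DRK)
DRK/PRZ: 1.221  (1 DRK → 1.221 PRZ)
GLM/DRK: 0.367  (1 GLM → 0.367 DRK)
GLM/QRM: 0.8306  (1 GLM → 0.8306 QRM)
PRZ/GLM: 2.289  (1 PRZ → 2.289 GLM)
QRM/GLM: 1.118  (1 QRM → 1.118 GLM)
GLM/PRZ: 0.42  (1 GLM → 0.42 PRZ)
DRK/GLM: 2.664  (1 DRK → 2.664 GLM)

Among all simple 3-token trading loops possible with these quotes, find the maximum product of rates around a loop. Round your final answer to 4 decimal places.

1.0257

DRK→PRZ→GLM→DRK: 1.221 × 2.289 × 0.367 = 1.02572
DRK→GLM→PRZ→DRK: 2.664 × 0.42 × 0.773 = 0.86489
Maximum is DRK→PRZ→GLM→DRK at 1.0257; arbitrage exists.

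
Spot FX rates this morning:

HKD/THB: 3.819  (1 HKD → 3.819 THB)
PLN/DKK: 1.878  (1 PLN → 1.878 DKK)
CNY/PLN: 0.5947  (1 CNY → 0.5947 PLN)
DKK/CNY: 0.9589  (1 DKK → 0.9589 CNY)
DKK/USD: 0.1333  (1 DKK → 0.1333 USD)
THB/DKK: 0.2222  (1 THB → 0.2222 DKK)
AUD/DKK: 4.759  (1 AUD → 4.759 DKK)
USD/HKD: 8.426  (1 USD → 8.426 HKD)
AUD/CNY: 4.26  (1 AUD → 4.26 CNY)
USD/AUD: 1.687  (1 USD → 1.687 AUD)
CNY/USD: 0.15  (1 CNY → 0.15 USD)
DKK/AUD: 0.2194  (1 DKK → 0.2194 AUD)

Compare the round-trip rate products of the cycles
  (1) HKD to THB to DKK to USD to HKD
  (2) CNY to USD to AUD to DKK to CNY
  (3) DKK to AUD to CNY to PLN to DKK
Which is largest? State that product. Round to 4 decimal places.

1.1548

(1) 3.819 × 0.2222 × 0.1333 × 8.426 = 0.95312
(2) 0.15 × 1.687 × 4.759 × 0.9589 = 1.15477
(3) 0.2194 × 4.26 × 0.5947 × 1.878 = 1.04385
Highest is cycle (2) at 1.1548 (>1, arbitrage).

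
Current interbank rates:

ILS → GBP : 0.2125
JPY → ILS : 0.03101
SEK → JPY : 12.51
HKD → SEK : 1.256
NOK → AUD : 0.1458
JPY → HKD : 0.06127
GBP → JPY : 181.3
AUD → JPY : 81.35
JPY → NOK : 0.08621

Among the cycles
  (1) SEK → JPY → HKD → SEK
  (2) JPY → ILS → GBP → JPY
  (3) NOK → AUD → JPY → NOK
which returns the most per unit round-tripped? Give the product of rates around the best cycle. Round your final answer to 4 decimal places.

(1) 12.51 × 0.06127 × 1.256 = 0.96271
(2) 0.03101 × 0.2125 × 181.3 = 1.19470
(3) 0.1458 × 81.35 × 0.08621 = 1.02252
Highest is cycle (2) at 1.1947 (>1, arbitrage).

1.1947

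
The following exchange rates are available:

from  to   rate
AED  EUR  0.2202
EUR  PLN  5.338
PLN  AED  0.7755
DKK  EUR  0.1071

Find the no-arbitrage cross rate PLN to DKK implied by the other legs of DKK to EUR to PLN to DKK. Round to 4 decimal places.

Known legs of the cycle: 0.1071 × 5.338 = 0.5716998
For no arbitrage the full-cycle product must be 1, so the missing rate is 1 / 0.5716998 ≈ 1.749170.

1.7492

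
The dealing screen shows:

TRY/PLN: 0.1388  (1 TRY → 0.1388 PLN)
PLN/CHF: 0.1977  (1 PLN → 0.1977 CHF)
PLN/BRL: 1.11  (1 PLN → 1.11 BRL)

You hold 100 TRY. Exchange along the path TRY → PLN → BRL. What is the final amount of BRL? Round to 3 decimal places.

15.407

100 TRY × 0.1388 = 13.88 PLN
13.88 PLN × 1.11 = 15.4068 BRL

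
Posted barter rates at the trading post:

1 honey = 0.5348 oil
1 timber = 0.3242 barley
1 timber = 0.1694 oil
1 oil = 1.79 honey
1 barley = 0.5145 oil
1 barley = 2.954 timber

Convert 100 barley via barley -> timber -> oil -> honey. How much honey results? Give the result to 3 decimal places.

89.573

100 barley × 2.954 = 295.4 timber
295.4 timber × 0.1694 = 50.04076 oil
50.04076 oil × 1.79 = 89.5729604 honey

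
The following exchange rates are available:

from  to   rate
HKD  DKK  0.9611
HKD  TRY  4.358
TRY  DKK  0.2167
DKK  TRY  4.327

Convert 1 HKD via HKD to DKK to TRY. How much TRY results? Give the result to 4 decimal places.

4.1587

1 HKD × 0.9611 = 0.9611 DKK
0.9611 DKK × 4.327 = 4.1586797 TRY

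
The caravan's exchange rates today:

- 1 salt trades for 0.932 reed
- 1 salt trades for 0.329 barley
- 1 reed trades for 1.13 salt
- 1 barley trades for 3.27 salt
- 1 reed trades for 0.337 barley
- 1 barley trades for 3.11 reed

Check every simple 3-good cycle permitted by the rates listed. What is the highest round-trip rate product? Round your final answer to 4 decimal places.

salt→barley→reed→salt: 0.329 × 3.11 × 1.13 = 1.15620
salt→reed→barley→salt: 0.932 × 0.337 × 3.27 = 1.02705
Maximum is salt→barley→reed→salt at 1.1562; arbitrage exists.

1.1562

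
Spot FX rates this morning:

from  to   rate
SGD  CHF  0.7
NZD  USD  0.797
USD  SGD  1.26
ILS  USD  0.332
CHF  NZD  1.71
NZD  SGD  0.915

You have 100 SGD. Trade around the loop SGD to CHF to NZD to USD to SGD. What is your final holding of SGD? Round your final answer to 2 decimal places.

100 SGD × 0.7 = 70 CHF
70 CHF × 1.71 = 119.7 NZD
119.7 NZD × 0.797 = 95.4009 USD
95.4009 USD × 1.26 = 120.205134 SGD

120.21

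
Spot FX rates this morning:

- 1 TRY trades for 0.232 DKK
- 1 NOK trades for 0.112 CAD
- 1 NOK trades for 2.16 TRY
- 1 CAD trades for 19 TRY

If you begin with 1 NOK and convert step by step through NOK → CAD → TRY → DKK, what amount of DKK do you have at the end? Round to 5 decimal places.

0.49370

1 NOK × 0.112 = 0.112 CAD
0.112 CAD × 19 = 2.128 TRY
2.128 TRY × 0.232 = 0.493696 DKK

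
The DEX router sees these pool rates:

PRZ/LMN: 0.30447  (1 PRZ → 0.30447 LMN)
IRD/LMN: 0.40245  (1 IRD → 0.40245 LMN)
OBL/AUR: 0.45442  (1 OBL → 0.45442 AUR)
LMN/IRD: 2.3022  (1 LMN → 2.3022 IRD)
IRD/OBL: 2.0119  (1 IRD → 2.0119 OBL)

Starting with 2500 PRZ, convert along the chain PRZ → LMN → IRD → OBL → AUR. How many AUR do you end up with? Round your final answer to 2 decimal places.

1602.11

2500 PRZ × 0.30447 = 761.175 LMN
761.175 LMN × 2.3022 = 1752.377085 IRD
1752.377085 IRD × 2.0119 = 3525.6074573115 OBL
3525.6074573115 OBL × 0.45442 = 1602.10654075149183 AUR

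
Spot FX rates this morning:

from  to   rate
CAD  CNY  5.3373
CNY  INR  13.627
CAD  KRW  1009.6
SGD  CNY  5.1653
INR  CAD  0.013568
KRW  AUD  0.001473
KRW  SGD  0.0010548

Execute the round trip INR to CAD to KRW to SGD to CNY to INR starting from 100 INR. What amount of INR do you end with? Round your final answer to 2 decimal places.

101.70

100 INR × 0.013568 = 1.3568 CAD
1.3568 CAD × 1009.6 = 1369.82528 KRW
1369.82528 KRW × 0.0010548 = 1.444891705344 SGD
1.444891705344 SGD × 5.1653 = 7.4632991256133632 CNY
7.4632991256133632 CNY × 13.627 = 101.7023771847333003264 INR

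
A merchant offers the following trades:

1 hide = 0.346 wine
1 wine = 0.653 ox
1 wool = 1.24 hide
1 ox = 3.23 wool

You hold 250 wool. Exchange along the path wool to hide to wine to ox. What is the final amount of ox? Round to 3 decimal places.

250 wool × 1.24 = 310 hide
310 hide × 0.346 = 107.26 wine
107.26 wine × 0.653 = 70.04078 ox

70.041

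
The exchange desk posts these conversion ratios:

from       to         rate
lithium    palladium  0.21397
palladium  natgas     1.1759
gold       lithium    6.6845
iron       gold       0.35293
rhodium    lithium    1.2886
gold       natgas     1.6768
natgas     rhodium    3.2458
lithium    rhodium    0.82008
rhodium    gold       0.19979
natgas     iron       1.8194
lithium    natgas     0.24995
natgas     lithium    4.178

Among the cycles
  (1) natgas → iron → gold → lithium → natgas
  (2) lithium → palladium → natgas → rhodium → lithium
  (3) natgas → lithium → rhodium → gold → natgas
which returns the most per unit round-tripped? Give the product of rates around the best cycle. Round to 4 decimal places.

1.1478

(1) 1.8194 × 0.35293 × 6.6845 × 0.24995 = 1.07285
(2) 0.21397 × 1.1759 × 3.2458 × 1.2886 = 1.05236
(3) 4.178 × 0.82008 × 0.19979 × 1.6768 = 1.14784
Highest is cycle (3) at 1.1478 (>1, arbitrage).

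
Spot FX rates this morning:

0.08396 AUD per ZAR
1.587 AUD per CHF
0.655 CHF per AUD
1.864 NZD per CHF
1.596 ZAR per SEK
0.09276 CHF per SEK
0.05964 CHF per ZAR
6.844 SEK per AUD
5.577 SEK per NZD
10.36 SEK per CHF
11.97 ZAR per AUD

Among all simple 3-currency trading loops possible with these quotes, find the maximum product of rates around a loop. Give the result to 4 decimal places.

CHF→AUD→ZAR→CHF: 1.587 × 11.97 × 0.05964 = 1.13294
SEK→CHF→AUD→SEK: 0.09276 × 1.587 × 6.844 = 1.00751
SEK→ZAR→CHF→SEK: 1.596 × 0.05964 × 10.36 = 0.98612
NZD→SEK→CHF→NZD: 5.577 × 0.09276 × 1.864 = 0.96429
SEK→ZAR→AUD→SEK: 1.596 × 0.08396 × 6.844 = 0.91710
Maximum is CHF→AUD→ZAR→CHF at 1.1329; arbitrage exists.

1.1329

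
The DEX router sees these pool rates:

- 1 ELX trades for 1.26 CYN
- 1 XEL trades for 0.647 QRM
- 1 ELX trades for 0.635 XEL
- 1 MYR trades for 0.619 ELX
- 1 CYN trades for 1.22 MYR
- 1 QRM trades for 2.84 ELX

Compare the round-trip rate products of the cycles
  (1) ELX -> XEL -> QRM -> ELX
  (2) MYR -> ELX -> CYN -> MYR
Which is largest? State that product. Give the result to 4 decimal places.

(1) 0.635 × 0.647 × 2.84 = 1.16680
(2) 0.619 × 1.26 × 1.22 = 0.95153
Highest is cycle (1) at 1.1668 (>1, arbitrage).

1.1668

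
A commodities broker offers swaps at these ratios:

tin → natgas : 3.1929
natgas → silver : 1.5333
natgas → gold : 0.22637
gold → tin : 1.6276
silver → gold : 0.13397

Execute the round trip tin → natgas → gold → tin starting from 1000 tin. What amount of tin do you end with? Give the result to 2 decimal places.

1000 tin × 3.1929 = 3192.9 natgas
3192.9 natgas × 0.22637 = 722.776773 gold
722.776773 gold × 1.6276 = 1176.3914757348 tin

1176.39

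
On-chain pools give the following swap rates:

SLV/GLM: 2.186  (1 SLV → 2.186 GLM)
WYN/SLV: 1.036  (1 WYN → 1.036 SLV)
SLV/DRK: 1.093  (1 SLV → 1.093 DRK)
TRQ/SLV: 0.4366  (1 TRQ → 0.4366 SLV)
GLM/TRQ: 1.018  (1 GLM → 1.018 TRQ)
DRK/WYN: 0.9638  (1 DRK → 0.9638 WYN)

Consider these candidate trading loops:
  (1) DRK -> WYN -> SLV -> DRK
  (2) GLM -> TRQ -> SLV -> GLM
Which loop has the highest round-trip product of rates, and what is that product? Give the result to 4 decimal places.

(1) 0.9638 × 1.036 × 1.093 = 1.09136
(2) 1.018 × 0.4366 × 2.186 = 0.97159
Highest is cycle (1) at 1.0914 (>1, arbitrage).

1.0914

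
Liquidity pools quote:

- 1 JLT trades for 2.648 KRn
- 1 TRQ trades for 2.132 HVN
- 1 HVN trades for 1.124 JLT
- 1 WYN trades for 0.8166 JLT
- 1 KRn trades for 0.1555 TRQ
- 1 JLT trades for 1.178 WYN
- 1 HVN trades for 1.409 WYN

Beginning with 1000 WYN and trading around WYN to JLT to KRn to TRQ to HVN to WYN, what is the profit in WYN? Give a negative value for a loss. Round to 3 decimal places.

10.080

1000 WYN × 0.8166 = 816.6 JLT
816.6 JLT × 2.648 = 2162.3568 KRn
2162.3568 KRn × 0.1555 = 336.2464824 TRQ
336.2464824 TRQ × 2.132 = 716.8775004768 HVN
716.8775004768 HVN × 1.409 = 1010.0803981718112 WYN
Net change: 1010.0803981718112 − 1000 = 10.0803981718112 WYN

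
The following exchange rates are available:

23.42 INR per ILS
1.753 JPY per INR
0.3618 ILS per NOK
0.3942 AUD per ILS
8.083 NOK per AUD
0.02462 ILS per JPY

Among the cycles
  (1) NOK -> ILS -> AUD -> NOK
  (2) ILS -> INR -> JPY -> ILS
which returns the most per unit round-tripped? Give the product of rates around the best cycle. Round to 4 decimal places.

(1) 0.3618 × 0.3942 × 8.083 = 1.15281
(2) 23.42 × 1.753 × 0.02462 = 1.01078
Highest is cycle (1) at 1.1528 (>1, arbitrage).

1.1528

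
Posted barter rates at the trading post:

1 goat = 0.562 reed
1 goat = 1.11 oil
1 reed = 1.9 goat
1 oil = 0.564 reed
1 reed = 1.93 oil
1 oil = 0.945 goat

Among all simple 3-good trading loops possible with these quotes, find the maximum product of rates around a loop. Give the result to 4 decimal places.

oil→reed→goat→oil: 0.564 × 1.9 × 1.11 = 1.18948
oil→goat→reed→oil: 0.945 × 0.562 × 1.93 = 1.02500
Maximum is oil→reed→goat→oil at 1.1895; arbitrage exists.

1.1895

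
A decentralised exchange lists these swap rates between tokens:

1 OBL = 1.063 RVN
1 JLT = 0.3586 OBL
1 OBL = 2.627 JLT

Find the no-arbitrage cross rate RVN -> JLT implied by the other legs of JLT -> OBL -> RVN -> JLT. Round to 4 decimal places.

Known legs of the cycle: 0.3586 × 1.063 = 0.3811918
For no arbitrage the full-cycle product must be 1, so the missing rate is 1 / 0.3811918 ≈ 2.623351.

2.6234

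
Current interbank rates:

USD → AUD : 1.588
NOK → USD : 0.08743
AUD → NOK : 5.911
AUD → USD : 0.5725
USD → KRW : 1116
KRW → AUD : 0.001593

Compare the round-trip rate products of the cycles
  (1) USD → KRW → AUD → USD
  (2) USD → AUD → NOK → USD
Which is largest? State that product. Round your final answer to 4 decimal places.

(1) 1116 × 0.001593 × 0.5725 = 1.01778
(2) 1.588 × 5.911 × 0.08743 = 0.82068
Highest is cycle (1) at 1.0178 (>1, arbitrage).

1.0178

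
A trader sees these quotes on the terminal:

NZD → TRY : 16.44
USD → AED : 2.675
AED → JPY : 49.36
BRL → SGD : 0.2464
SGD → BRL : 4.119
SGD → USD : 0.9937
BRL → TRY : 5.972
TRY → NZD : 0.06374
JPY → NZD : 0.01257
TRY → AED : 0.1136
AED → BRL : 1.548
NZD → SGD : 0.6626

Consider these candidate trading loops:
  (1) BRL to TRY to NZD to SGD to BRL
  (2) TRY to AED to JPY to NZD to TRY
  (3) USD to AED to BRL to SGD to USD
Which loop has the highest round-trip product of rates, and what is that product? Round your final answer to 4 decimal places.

(1) 5.972 × 0.06374 × 0.6626 × 4.119 = 1.03890
(2) 0.1136 × 49.36 × 0.01257 × 16.44 = 1.15875
(3) 2.675 × 1.548 × 0.2464 × 0.9937 = 1.01389
Highest is cycle (2) at 1.1588 (>1, arbitrage).

1.1588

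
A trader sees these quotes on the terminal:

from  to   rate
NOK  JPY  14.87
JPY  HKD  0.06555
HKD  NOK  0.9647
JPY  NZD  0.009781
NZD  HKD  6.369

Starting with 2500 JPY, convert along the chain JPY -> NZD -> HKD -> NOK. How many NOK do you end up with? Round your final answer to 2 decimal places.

150.24

2500 JPY × 0.009781 = 24.4525 NZD
24.4525 NZD × 6.369 = 155.7379725 HKD
155.7379725 HKD × 0.9647 = 150.24042207075 NOK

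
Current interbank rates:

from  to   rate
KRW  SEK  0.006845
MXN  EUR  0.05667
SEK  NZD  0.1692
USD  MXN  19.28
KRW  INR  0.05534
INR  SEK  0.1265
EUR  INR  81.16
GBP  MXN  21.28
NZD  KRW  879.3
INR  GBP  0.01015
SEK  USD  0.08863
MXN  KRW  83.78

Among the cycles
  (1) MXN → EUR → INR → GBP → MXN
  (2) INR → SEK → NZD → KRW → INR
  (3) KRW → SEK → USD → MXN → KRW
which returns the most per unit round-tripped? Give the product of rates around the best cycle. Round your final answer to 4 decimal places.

1.0415

(1) 0.05667 × 81.16 × 0.01015 × 21.28 = 0.99342
(2) 0.1265 × 0.1692 × 879.3 × 0.05534 = 1.04152
(3) 0.006845 × 0.08863 × 19.28 × 83.78 = 0.97994
Highest is cycle (2) at 1.0415 (>1, arbitrage).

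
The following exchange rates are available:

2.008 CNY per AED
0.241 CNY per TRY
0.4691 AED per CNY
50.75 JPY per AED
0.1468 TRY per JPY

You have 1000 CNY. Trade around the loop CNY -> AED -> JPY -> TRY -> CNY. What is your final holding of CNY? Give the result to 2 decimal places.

1000 CNY × 0.4691 = 469.1 AED
469.1 AED × 50.75 = 23806.825 JPY
23806.825 JPY × 0.1468 = 3494.84191 TRY
3494.84191 TRY × 0.241 = 842.25690031 CNY

842.26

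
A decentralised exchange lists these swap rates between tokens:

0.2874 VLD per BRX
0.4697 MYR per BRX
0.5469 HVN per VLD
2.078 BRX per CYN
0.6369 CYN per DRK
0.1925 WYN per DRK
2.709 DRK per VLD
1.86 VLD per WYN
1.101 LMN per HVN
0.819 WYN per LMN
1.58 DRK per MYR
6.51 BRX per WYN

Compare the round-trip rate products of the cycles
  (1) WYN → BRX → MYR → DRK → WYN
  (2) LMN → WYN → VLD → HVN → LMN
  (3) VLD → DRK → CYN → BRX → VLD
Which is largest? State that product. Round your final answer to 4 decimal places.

1.0304

(1) 6.51 × 0.4697 × 1.58 × 0.1925 = 0.93001
(2) 0.819 × 1.86 × 0.5469 × 1.101 = 0.91726
(3) 2.709 × 0.6369 × 2.078 × 0.2874 = 1.03042
Highest is cycle (3) at 1.0304 (>1, arbitrage).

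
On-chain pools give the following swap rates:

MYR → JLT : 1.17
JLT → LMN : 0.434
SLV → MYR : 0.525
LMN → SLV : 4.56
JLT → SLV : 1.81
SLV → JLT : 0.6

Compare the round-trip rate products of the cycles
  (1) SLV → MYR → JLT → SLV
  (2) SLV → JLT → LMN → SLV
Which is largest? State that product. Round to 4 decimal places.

(1) 0.525 × 1.17 × 1.81 = 1.11179
(2) 0.6 × 0.434 × 4.56 = 1.18742
Highest is cycle (2) at 1.1874 (>1, arbitrage).

1.1874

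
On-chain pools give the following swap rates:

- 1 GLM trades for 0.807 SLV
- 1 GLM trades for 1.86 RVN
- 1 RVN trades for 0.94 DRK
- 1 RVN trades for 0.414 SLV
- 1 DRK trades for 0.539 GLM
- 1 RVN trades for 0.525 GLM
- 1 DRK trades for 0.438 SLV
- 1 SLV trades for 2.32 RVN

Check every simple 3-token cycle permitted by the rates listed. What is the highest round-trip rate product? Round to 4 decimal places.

0.9829

SLV→RVN→GLM→SLV: 2.32 × 0.525 × 0.807 = 0.98293
SLV→RVN→DRK→SLV: 2.32 × 0.94 × 0.438 = 0.95519
DRK→GLM→RVN→DRK: 0.539 × 1.86 × 0.94 = 0.94239
Maximum is SLV→RVN→GLM→SLV at 0.9829; no arbitrage — every cycle loses value.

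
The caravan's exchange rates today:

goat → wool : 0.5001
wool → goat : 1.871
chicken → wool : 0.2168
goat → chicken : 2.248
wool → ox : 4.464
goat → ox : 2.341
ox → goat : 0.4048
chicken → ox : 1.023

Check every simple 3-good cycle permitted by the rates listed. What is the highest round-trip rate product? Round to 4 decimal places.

ox→goat→chicken→ox: 0.4048 × 2.248 × 1.023 = 0.93092
goat→chicken→wool→goat: 2.248 × 0.2168 × 1.871 = 0.91186
ox→goat→wool→ox: 0.4048 × 0.5001 × 4.464 = 0.90369
Maximum is ox→goat→chicken→ox at 0.9309; no arbitrage — every cycle loses value.

0.9309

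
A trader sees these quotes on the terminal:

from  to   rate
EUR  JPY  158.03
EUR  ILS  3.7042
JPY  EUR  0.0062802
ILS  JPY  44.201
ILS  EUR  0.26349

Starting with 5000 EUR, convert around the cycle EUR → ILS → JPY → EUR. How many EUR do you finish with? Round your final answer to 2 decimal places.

5000 EUR × 3.7042 = 18521 ILS
18521 ILS × 44.201 = 818646.721 JPY
818646.721 JPY × 0.0062802 = 5141.2651372242 EUR

5141.27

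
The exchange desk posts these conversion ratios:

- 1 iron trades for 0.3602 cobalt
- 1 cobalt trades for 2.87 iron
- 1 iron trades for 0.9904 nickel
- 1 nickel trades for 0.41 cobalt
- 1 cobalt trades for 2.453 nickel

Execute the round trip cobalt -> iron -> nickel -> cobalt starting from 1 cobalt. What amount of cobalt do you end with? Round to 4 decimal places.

1.1654

1 cobalt × 2.87 = 2.87 iron
2.87 iron × 0.9904 = 2.842448 nickel
2.842448 nickel × 0.41 = 1.16540368 cobalt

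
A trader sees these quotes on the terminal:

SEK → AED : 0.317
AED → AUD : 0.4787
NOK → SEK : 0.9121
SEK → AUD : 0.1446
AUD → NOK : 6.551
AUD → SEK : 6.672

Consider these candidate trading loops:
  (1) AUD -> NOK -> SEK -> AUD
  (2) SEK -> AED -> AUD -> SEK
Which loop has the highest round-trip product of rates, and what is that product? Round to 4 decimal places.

(1) 6.551 × 0.9121 × 0.1446 = 0.86401
(2) 0.317 × 0.4787 × 6.672 = 1.01246
Highest is cycle (2) at 1.0125 (>1, arbitrage).

1.0125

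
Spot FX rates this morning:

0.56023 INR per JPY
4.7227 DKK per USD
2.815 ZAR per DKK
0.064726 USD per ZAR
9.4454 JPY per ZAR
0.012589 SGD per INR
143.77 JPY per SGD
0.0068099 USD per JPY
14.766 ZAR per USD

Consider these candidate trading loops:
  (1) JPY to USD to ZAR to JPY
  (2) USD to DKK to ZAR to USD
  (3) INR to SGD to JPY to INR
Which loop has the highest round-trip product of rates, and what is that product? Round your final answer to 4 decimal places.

1.0140

(1) 0.0068099 × 14.766 × 9.4454 = 0.94978
(2) 4.7227 × 2.815 × 0.064726 = 0.86049
(3) 0.012589 × 143.77 × 0.56023 = 1.01397
Highest is cycle (3) at 1.0140 (>1, arbitrage).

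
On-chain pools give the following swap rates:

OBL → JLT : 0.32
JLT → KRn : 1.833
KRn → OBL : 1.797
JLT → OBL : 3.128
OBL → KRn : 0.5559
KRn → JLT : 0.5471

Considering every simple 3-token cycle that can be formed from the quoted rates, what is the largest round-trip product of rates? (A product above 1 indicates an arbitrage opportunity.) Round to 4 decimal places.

1.0540

KRn→OBL→JLT→KRn: 1.797 × 0.32 × 1.833 = 1.05405
KRn→JLT→OBL→KRn: 0.5471 × 3.128 × 0.5559 = 0.95133
Maximum is KRn→OBL→JLT→KRn at 1.0540; arbitrage exists.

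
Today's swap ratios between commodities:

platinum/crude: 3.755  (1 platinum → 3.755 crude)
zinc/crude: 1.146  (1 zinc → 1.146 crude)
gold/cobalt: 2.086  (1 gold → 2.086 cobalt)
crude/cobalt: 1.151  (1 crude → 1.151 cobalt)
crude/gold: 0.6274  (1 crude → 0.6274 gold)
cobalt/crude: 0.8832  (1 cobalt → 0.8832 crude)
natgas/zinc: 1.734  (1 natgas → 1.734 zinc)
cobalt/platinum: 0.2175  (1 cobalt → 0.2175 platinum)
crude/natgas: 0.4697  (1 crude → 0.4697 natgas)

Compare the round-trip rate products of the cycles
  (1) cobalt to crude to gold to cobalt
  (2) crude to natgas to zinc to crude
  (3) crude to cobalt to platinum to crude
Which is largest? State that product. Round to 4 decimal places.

(1) 0.8832 × 0.6274 × 2.086 = 1.15589
(2) 0.4697 × 1.734 × 1.146 = 0.93337
(3) 1.151 × 0.2175 × 3.755 = 0.94004
Highest is cycle (1) at 1.1559 (>1, arbitrage).

1.1559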